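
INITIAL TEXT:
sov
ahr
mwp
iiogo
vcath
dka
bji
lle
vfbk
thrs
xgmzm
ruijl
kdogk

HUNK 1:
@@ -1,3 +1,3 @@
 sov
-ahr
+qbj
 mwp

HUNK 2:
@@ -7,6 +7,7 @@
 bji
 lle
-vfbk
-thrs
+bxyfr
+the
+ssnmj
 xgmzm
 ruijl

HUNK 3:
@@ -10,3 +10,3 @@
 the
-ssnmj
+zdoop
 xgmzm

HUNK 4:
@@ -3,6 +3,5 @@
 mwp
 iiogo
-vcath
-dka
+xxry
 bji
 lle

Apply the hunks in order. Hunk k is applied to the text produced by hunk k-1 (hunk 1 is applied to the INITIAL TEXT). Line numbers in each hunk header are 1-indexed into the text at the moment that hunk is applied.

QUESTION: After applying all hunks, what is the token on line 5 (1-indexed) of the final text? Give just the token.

Hunk 1: at line 1 remove [ahr] add [qbj] -> 13 lines: sov qbj mwp iiogo vcath dka bji lle vfbk thrs xgmzm ruijl kdogk
Hunk 2: at line 7 remove [vfbk,thrs] add [bxyfr,the,ssnmj] -> 14 lines: sov qbj mwp iiogo vcath dka bji lle bxyfr the ssnmj xgmzm ruijl kdogk
Hunk 3: at line 10 remove [ssnmj] add [zdoop] -> 14 lines: sov qbj mwp iiogo vcath dka bji lle bxyfr the zdoop xgmzm ruijl kdogk
Hunk 4: at line 3 remove [vcath,dka] add [xxry] -> 13 lines: sov qbj mwp iiogo xxry bji lle bxyfr the zdoop xgmzm ruijl kdogk
Final line 5: xxry

Answer: xxry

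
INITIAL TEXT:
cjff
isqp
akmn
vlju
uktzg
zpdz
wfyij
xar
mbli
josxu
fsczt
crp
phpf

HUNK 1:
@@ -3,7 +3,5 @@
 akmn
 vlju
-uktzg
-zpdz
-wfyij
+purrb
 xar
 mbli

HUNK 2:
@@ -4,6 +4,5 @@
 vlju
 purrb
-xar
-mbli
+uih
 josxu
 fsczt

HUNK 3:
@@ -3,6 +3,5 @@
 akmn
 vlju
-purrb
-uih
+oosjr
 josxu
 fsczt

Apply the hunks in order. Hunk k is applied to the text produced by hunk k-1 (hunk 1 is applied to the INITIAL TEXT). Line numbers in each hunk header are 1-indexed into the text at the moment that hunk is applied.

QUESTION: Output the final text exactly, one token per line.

Hunk 1: at line 3 remove [uktzg,zpdz,wfyij] add [purrb] -> 11 lines: cjff isqp akmn vlju purrb xar mbli josxu fsczt crp phpf
Hunk 2: at line 4 remove [xar,mbli] add [uih] -> 10 lines: cjff isqp akmn vlju purrb uih josxu fsczt crp phpf
Hunk 3: at line 3 remove [purrb,uih] add [oosjr] -> 9 lines: cjff isqp akmn vlju oosjr josxu fsczt crp phpf

Answer: cjff
isqp
akmn
vlju
oosjr
josxu
fsczt
crp
phpf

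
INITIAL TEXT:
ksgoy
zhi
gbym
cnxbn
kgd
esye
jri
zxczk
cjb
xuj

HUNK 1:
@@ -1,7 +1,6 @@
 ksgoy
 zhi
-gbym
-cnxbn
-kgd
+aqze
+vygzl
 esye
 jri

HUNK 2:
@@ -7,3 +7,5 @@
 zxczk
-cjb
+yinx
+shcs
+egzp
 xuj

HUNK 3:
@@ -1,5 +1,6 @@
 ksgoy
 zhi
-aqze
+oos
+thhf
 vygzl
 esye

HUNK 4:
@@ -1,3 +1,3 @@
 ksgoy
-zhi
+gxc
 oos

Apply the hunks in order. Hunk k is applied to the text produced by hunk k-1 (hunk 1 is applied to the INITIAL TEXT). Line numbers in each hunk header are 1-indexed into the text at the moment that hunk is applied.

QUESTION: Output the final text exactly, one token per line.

Hunk 1: at line 1 remove [gbym,cnxbn,kgd] add [aqze,vygzl] -> 9 lines: ksgoy zhi aqze vygzl esye jri zxczk cjb xuj
Hunk 2: at line 7 remove [cjb] add [yinx,shcs,egzp] -> 11 lines: ksgoy zhi aqze vygzl esye jri zxczk yinx shcs egzp xuj
Hunk 3: at line 1 remove [aqze] add [oos,thhf] -> 12 lines: ksgoy zhi oos thhf vygzl esye jri zxczk yinx shcs egzp xuj
Hunk 4: at line 1 remove [zhi] add [gxc] -> 12 lines: ksgoy gxc oos thhf vygzl esye jri zxczk yinx shcs egzp xuj

Answer: ksgoy
gxc
oos
thhf
vygzl
esye
jri
zxczk
yinx
shcs
egzp
xuj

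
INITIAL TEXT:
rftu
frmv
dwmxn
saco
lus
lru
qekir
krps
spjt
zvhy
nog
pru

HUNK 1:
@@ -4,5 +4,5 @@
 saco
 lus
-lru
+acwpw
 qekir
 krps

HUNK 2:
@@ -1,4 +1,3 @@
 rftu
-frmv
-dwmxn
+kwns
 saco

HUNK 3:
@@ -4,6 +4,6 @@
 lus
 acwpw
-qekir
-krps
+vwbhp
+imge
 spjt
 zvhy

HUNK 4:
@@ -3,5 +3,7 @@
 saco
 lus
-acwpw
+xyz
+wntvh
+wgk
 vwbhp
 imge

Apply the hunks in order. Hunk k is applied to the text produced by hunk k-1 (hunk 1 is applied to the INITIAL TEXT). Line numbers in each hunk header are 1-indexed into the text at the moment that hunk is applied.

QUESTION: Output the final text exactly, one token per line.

Hunk 1: at line 4 remove [lru] add [acwpw] -> 12 lines: rftu frmv dwmxn saco lus acwpw qekir krps spjt zvhy nog pru
Hunk 2: at line 1 remove [frmv,dwmxn] add [kwns] -> 11 lines: rftu kwns saco lus acwpw qekir krps spjt zvhy nog pru
Hunk 3: at line 4 remove [qekir,krps] add [vwbhp,imge] -> 11 lines: rftu kwns saco lus acwpw vwbhp imge spjt zvhy nog pru
Hunk 4: at line 3 remove [acwpw] add [xyz,wntvh,wgk] -> 13 lines: rftu kwns saco lus xyz wntvh wgk vwbhp imge spjt zvhy nog pru

Answer: rftu
kwns
saco
lus
xyz
wntvh
wgk
vwbhp
imge
spjt
zvhy
nog
pru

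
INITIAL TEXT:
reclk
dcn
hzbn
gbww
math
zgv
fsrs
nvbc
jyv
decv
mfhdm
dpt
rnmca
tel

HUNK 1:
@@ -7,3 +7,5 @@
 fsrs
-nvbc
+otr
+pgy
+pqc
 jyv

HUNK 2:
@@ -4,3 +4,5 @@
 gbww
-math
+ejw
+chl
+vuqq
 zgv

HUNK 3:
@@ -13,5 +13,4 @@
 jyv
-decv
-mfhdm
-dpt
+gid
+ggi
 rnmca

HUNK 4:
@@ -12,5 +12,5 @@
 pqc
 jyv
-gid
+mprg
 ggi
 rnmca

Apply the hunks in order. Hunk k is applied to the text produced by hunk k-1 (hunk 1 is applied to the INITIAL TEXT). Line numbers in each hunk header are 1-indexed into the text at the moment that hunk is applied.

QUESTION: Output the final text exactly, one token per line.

Hunk 1: at line 7 remove [nvbc] add [otr,pgy,pqc] -> 16 lines: reclk dcn hzbn gbww math zgv fsrs otr pgy pqc jyv decv mfhdm dpt rnmca tel
Hunk 2: at line 4 remove [math] add [ejw,chl,vuqq] -> 18 lines: reclk dcn hzbn gbww ejw chl vuqq zgv fsrs otr pgy pqc jyv decv mfhdm dpt rnmca tel
Hunk 3: at line 13 remove [decv,mfhdm,dpt] add [gid,ggi] -> 17 lines: reclk dcn hzbn gbww ejw chl vuqq zgv fsrs otr pgy pqc jyv gid ggi rnmca tel
Hunk 4: at line 12 remove [gid] add [mprg] -> 17 lines: reclk dcn hzbn gbww ejw chl vuqq zgv fsrs otr pgy pqc jyv mprg ggi rnmca tel

Answer: reclk
dcn
hzbn
gbww
ejw
chl
vuqq
zgv
fsrs
otr
pgy
pqc
jyv
mprg
ggi
rnmca
tel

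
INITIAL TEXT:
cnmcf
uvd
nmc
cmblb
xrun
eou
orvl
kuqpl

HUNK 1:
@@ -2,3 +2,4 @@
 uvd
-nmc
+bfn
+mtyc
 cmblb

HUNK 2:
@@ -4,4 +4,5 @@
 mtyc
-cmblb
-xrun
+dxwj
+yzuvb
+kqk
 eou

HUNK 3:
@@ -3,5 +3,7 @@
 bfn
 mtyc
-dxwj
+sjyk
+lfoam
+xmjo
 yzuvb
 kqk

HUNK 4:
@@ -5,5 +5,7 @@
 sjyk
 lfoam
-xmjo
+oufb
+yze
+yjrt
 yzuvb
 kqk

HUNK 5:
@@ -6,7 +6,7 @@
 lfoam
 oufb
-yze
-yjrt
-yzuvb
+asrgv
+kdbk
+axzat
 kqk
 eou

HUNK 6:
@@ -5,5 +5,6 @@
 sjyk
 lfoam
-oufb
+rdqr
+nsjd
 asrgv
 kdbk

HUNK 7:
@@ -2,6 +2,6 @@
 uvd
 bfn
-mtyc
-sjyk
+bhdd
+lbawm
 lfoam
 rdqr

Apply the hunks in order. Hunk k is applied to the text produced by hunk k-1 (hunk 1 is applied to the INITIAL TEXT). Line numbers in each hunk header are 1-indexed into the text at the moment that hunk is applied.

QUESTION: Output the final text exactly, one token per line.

Answer: cnmcf
uvd
bfn
bhdd
lbawm
lfoam
rdqr
nsjd
asrgv
kdbk
axzat
kqk
eou
orvl
kuqpl

Derivation:
Hunk 1: at line 2 remove [nmc] add [bfn,mtyc] -> 9 lines: cnmcf uvd bfn mtyc cmblb xrun eou orvl kuqpl
Hunk 2: at line 4 remove [cmblb,xrun] add [dxwj,yzuvb,kqk] -> 10 lines: cnmcf uvd bfn mtyc dxwj yzuvb kqk eou orvl kuqpl
Hunk 3: at line 3 remove [dxwj] add [sjyk,lfoam,xmjo] -> 12 lines: cnmcf uvd bfn mtyc sjyk lfoam xmjo yzuvb kqk eou orvl kuqpl
Hunk 4: at line 5 remove [xmjo] add [oufb,yze,yjrt] -> 14 lines: cnmcf uvd bfn mtyc sjyk lfoam oufb yze yjrt yzuvb kqk eou orvl kuqpl
Hunk 5: at line 6 remove [yze,yjrt,yzuvb] add [asrgv,kdbk,axzat] -> 14 lines: cnmcf uvd bfn mtyc sjyk lfoam oufb asrgv kdbk axzat kqk eou orvl kuqpl
Hunk 6: at line 5 remove [oufb] add [rdqr,nsjd] -> 15 lines: cnmcf uvd bfn mtyc sjyk lfoam rdqr nsjd asrgv kdbk axzat kqk eou orvl kuqpl
Hunk 7: at line 2 remove [mtyc,sjyk] add [bhdd,lbawm] -> 15 lines: cnmcf uvd bfn bhdd lbawm lfoam rdqr nsjd asrgv kdbk axzat kqk eou orvl kuqpl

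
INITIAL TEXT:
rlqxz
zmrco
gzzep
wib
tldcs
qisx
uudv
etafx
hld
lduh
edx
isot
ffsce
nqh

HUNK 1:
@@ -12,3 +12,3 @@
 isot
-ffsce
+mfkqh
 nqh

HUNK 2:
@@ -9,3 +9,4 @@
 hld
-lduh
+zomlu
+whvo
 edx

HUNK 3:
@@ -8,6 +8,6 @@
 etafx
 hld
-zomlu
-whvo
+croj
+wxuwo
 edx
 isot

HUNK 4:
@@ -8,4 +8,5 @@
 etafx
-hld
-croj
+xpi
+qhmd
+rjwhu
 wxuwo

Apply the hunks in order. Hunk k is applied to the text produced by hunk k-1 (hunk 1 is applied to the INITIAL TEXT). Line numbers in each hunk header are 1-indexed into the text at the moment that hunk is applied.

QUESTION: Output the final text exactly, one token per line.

Answer: rlqxz
zmrco
gzzep
wib
tldcs
qisx
uudv
etafx
xpi
qhmd
rjwhu
wxuwo
edx
isot
mfkqh
nqh

Derivation:
Hunk 1: at line 12 remove [ffsce] add [mfkqh] -> 14 lines: rlqxz zmrco gzzep wib tldcs qisx uudv etafx hld lduh edx isot mfkqh nqh
Hunk 2: at line 9 remove [lduh] add [zomlu,whvo] -> 15 lines: rlqxz zmrco gzzep wib tldcs qisx uudv etafx hld zomlu whvo edx isot mfkqh nqh
Hunk 3: at line 8 remove [zomlu,whvo] add [croj,wxuwo] -> 15 lines: rlqxz zmrco gzzep wib tldcs qisx uudv etafx hld croj wxuwo edx isot mfkqh nqh
Hunk 4: at line 8 remove [hld,croj] add [xpi,qhmd,rjwhu] -> 16 lines: rlqxz zmrco gzzep wib tldcs qisx uudv etafx xpi qhmd rjwhu wxuwo edx isot mfkqh nqh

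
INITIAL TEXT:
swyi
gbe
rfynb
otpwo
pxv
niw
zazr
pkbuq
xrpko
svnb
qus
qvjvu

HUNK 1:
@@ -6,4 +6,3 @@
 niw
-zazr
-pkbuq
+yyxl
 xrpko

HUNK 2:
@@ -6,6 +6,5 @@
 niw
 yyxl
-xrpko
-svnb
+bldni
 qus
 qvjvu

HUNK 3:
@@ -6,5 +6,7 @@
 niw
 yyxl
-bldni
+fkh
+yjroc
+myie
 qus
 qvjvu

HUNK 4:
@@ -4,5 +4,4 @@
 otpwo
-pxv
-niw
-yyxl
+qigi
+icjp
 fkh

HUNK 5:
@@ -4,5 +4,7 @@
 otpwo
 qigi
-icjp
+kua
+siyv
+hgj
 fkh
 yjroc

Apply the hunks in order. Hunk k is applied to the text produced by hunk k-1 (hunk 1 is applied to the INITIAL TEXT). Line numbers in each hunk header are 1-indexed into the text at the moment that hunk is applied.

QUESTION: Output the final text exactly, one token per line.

Answer: swyi
gbe
rfynb
otpwo
qigi
kua
siyv
hgj
fkh
yjroc
myie
qus
qvjvu

Derivation:
Hunk 1: at line 6 remove [zazr,pkbuq] add [yyxl] -> 11 lines: swyi gbe rfynb otpwo pxv niw yyxl xrpko svnb qus qvjvu
Hunk 2: at line 6 remove [xrpko,svnb] add [bldni] -> 10 lines: swyi gbe rfynb otpwo pxv niw yyxl bldni qus qvjvu
Hunk 3: at line 6 remove [bldni] add [fkh,yjroc,myie] -> 12 lines: swyi gbe rfynb otpwo pxv niw yyxl fkh yjroc myie qus qvjvu
Hunk 4: at line 4 remove [pxv,niw,yyxl] add [qigi,icjp] -> 11 lines: swyi gbe rfynb otpwo qigi icjp fkh yjroc myie qus qvjvu
Hunk 5: at line 4 remove [icjp] add [kua,siyv,hgj] -> 13 lines: swyi gbe rfynb otpwo qigi kua siyv hgj fkh yjroc myie qus qvjvu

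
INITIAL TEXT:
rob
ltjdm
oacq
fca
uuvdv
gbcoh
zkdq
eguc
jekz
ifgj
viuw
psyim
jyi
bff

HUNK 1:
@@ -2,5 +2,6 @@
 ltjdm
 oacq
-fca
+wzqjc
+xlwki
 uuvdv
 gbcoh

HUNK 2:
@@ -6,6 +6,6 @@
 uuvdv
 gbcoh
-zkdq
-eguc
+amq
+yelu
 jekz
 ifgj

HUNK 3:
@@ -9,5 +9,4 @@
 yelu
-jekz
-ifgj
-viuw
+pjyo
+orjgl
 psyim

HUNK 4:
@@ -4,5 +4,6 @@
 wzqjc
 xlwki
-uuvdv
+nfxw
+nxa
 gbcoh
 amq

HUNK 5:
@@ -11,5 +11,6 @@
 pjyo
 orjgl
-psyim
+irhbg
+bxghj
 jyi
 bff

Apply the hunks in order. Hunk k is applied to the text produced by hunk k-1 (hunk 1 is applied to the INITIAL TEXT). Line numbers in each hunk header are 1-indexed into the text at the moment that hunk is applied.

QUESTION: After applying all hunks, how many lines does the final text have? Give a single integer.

Answer: 16

Derivation:
Hunk 1: at line 2 remove [fca] add [wzqjc,xlwki] -> 15 lines: rob ltjdm oacq wzqjc xlwki uuvdv gbcoh zkdq eguc jekz ifgj viuw psyim jyi bff
Hunk 2: at line 6 remove [zkdq,eguc] add [amq,yelu] -> 15 lines: rob ltjdm oacq wzqjc xlwki uuvdv gbcoh amq yelu jekz ifgj viuw psyim jyi bff
Hunk 3: at line 9 remove [jekz,ifgj,viuw] add [pjyo,orjgl] -> 14 lines: rob ltjdm oacq wzqjc xlwki uuvdv gbcoh amq yelu pjyo orjgl psyim jyi bff
Hunk 4: at line 4 remove [uuvdv] add [nfxw,nxa] -> 15 lines: rob ltjdm oacq wzqjc xlwki nfxw nxa gbcoh amq yelu pjyo orjgl psyim jyi bff
Hunk 5: at line 11 remove [psyim] add [irhbg,bxghj] -> 16 lines: rob ltjdm oacq wzqjc xlwki nfxw nxa gbcoh amq yelu pjyo orjgl irhbg bxghj jyi bff
Final line count: 16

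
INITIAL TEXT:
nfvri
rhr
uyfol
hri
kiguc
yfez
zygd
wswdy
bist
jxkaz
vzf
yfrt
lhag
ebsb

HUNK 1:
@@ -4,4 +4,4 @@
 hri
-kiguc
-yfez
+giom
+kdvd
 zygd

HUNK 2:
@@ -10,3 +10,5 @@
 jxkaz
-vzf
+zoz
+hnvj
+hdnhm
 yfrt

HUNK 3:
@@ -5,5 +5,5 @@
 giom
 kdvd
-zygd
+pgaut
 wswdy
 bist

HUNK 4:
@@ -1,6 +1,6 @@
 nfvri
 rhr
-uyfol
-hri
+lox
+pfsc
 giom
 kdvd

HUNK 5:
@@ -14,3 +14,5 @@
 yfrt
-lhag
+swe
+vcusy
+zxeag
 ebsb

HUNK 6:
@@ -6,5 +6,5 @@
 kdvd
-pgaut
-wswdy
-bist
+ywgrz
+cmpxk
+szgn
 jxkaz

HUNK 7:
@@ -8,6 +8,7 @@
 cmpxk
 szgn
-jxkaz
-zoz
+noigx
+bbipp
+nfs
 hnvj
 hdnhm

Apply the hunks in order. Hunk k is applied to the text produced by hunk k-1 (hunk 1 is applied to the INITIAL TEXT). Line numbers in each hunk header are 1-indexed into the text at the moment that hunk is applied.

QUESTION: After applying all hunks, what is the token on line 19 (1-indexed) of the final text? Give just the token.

Answer: ebsb

Derivation:
Hunk 1: at line 4 remove [kiguc,yfez] add [giom,kdvd] -> 14 lines: nfvri rhr uyfol hri giom kdvd zygd wswdy bist jxkaz vzf yfrt lhag ebsb
Hunk 2: at line 10 remove [vzf] add [zoz,hnvj,hdnhm] -> 16 lines: nfvri rhr uyfol hri giom kdvd zygd wswdy bist jxkaz zoz hnvj hdnhm yfrt lhag ebsb
Hunk 3: at line 5 remove [zygd] add [pgaut] -> 16 lines: nfvri rhr uyfol hri giom kdvd pgaut wswdy bist jxkaz zoz hnvj hdnhm yfrt lhag ebsb
Hunk 4: at line 1 remove [uyfol,hri] add [lox,pfsc] -> 16 lines: nfvri rhr lox pfsc giom kdvd pgaut wswdy bist jxkaz zoz hnvj hdnhm yfrt lhag ebsb
Hunk 5: at line 14 remove [lhag] add [swe,vcusy,zxeag] -> 18 lines: nfvri rhr lox pfsc giom kdvd pgaut wswdy bist jxkaz zoz hnvj hdnhm yfrt swe vcusy zxeag ebsb
Hunk 6: at line 6 remove [pgaut,wswdy,bist] add [ywgrz,cmpxk,szgn] -> 18 lines: nfvri rhr lox pfsc giom kdvd ywgrz cmpxk szgn jxkaz zoz hnvj hdnhm yfrt swe vcusy zxeag ebsb
Hunk 7: at line 8 remove [jxkaz,zoz] add [noigx,bbipp,nfs] -> 19 lines: nfvri rhr lox pfsc giom kdvd ywgrz cmpxk szgn noigx bbipp nfs hnvj hdnhm yfrt swe vcusy zxeag ebsb
Final line 19: ebsb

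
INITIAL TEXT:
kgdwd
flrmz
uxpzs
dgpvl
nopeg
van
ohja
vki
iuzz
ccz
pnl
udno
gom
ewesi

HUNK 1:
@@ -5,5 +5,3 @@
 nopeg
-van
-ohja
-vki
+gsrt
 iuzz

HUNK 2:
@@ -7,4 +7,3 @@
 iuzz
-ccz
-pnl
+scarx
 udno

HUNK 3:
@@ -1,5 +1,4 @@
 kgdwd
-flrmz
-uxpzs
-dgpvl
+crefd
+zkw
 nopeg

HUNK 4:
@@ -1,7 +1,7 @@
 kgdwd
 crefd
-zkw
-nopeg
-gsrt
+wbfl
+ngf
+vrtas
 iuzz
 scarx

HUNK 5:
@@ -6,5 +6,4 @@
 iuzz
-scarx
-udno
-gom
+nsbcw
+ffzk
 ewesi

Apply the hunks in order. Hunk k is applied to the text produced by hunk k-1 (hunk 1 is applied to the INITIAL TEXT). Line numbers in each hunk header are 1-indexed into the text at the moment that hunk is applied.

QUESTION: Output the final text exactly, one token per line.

Answer: kgdwd
crefd
wbfl
ngf
vrtas
iuzz
nsbcw
ffzk
ewesi

Derivation:
Hunk 1: at line 5 remove [van,ohja,vki] add [gsrt] -> 12 lines: kgdwd flrmz uxpzs dgpvl nopeg gsrt iuzz ccz pnl udno gom ewesi
Hunk 2: at line 7 remove [ccz,pnl] add [scarx] -> 11 lines: kgdwd flrmz uxpzs dgpvl nopeg gsrt iuzz scarx udno gom ewesi
Hunk 3: at line 1 remove [flrmz,uxpzs,dgpvl] add [crefd,zkw] -> 10 lines: kgdwd crefd zkw nopeg gsrt iuzz scarx udno gom ewesi
Hunk 4: at line 1 remove [zkw,nopeg,gsrt] add [wbfl,ngf,vrtas] -> 10 lines: kgdwd crefd wbfl ngf vrtas iuzz scarx udno gom ewesi
Hunk 5: at line 6 remove [scarx,udno,gom] add [nsbcw,ffzk] -> 9 lines: kgdwd crefd wbfl ngf vrtas iuzz nsbcw ffzk ewesi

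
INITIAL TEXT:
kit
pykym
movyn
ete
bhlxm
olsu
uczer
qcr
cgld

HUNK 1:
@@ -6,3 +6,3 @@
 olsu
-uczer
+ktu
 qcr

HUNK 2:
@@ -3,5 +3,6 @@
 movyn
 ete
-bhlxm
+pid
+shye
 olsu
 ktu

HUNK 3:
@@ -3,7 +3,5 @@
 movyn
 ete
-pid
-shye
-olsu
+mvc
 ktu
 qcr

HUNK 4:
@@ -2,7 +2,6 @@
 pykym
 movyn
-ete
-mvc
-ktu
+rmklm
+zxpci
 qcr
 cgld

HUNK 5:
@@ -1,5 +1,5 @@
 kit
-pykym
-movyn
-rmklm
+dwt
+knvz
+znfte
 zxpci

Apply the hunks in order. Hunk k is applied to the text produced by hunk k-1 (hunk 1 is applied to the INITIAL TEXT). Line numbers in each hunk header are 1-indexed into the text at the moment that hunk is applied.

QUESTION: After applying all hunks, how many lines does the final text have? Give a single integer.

Hunk 1: at line 6 remove [uczer] add [ktu] -> 9 lines: kit pykym movyn ete bhlxm olsu ktu qcr cgld
Hunk 2: at line 3 remove [bhlxm] add [pid,shye] -> 10 lines: kit pykym movyn ete pid shye olsu ktu qcr cgld
Hunk 3: at line 3 remove [pid,shye,olsu] add [mvc] -> 8 lines: kit pykym movyn ete mvc ktu qcr cgld
Hunk 4: at line 2 remove [ete,mvc,ktu] add [rmklm,zxpci] -> 7 lines: kit pykym movyn rmklm zxpci qcr cgld
Hunk 5: at line 1 remove [pykym,movyn,rmklm] add [dwt,knvz,znfte] -> 7 lines: kit dwt knvz znfte zxpci qcr cgld
Final line count: 7

Answer: 7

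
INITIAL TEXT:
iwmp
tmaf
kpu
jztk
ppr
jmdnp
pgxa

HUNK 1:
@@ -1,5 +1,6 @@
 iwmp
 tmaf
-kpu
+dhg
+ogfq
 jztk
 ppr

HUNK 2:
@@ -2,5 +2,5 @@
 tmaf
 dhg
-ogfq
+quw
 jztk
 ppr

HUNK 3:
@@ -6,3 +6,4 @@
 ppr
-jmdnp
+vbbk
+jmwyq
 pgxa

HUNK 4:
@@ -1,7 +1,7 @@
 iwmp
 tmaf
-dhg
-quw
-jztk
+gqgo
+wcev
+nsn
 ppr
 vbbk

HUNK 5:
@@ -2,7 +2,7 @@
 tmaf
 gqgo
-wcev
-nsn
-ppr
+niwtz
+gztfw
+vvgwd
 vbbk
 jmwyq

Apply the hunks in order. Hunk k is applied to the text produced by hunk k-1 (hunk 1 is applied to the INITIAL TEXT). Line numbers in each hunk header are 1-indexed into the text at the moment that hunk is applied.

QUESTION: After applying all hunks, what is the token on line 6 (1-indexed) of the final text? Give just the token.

Answer: vvgwd

Derivation:
Hunk 1: at line 1 remove [kpu] add [dhg,ogfq] -> 8 lines: iwmp tmaf dhg ogfq jztk ppr jmdnp pgxa
Hunk 2: at line 2 remove [ogfq] add [quw] -> 8 lines: iwmp tmaf dhg quw jztk ppr jmdnp pgxa
Hunk 3: at line 6 remove [jmdnp] add [vbbk,jmwyq] -> 9 lines: iwmp tmaf dhg quw jztk ppr vbbk jmwyq pgxa
Hunk 4: at line 1 remove [dhg,quw,jztk] add [gqgo,wcev,nsn] -> 9 lines: iwmp tmaf gqgo wcev nsn ppr vbbk jmwyq pgxa
Hunk 5: at line 2 remove [wcev,nsn,ppr] add [niwtz,gztfw,vvgwd] -> 9 lines: iwmp tmaf gqgo niwtz gztfw vvgwd vbbk jmwyq pgxa
Final line 6: vvgwd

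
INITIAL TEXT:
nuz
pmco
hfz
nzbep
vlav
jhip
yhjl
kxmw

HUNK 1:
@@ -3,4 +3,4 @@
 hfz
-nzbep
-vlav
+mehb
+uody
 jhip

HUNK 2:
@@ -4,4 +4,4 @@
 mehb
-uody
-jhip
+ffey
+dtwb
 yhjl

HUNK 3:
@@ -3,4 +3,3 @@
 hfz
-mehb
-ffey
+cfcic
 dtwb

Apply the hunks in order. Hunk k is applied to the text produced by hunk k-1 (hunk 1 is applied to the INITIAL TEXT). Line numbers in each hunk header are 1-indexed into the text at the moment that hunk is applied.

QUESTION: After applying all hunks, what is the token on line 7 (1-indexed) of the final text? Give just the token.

Answer: kxmw

Derivation:
Hunk 1: at line 3 remove [nzbep,vlav] add [mehb,uody] -> 8 lines: nuz pmco hfz mehb uody jhip yhjl kxmw
Hunk 2: at line 4 remove [uody,jhip] add [ffey,dtwb] -> 8 lines: nuz pmco hfz mehb ffey dtwb yhjl kxmw
Hunk 3: at line 3 remove [mehb,ffey] add [cfcic] -> 7 lines: nuz pmco hfz cfcic dtwb yhjl kxmw
Final line 7: kxmw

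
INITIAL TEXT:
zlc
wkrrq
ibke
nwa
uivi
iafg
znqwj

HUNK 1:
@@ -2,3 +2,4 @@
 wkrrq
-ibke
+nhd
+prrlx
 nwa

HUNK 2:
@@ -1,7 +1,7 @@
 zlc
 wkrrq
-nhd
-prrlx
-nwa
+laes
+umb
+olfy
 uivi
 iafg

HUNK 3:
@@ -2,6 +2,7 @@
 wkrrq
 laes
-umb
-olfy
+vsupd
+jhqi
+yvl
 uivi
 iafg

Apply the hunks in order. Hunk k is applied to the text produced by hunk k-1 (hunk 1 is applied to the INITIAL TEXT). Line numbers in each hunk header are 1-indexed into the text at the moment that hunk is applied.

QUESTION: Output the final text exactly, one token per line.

Answer: zlc
wkrrq
laes
vsupd
jhqi
yvl
uivi
iafg
znqwj

Derivation:
Hunk 1: at line 2 remove [ibke] add [nhd,prrlx] -> 8 lines: zlc wkrrq nhd prrlx nwa uivi iafg znqwj
Hunk 2: at line 1 remove [nhd,prrlx,nwa] add [laes,umb,olfy] -> 8 lines: zlc wkrrq laes umb olfy uivi iafg znqwj
Hunk 3: at line 2 remove [umb,olfy] add [vsupd,jhqi,yvl] -> 9 lines: zlc wkrrq laes vsupd jhqi yvl uivi iafg znqwj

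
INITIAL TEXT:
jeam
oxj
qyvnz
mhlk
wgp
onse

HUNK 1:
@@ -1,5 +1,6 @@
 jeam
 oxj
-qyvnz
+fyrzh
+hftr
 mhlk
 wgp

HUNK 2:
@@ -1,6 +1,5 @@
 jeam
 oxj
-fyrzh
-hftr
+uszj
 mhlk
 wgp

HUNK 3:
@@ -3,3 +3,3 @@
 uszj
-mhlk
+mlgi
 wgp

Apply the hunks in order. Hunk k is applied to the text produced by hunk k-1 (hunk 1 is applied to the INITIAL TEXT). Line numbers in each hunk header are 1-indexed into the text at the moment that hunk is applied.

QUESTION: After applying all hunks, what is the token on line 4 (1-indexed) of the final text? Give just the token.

Answer: mlgi

Derivation:
Hunk 1: at line 1 remove [qyvnz] add [fyrzh,hftr] -> 7 lines: jeam oxj fyrzh hftr mhlk wgp onse
Hunk 2: at line 1 remove [fyrzh,hftr] add [uszj] -> 6 lines: jeam oxj uszj mhlk wgp onse
Hunk 3: at line 3 remove [mhlk] add [mlgi] -> 6 lines: jeam oxj uszj mlgi wgp onse
Final line 4: mlgi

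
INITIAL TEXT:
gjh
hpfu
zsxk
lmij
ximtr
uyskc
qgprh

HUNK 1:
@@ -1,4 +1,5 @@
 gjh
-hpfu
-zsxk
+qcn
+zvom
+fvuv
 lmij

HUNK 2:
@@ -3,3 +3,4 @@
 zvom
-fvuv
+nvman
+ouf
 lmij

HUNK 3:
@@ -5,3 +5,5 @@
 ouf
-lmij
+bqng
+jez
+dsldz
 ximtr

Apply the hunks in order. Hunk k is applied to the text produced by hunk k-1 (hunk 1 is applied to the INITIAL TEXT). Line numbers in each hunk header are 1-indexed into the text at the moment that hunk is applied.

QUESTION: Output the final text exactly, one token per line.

Answer: gjh
qcn
zvom
nvman
ouf
bqng
jez
dsldz
ximtr
uyskc
qgprh

Derivation:
Hunk 1: at line 1 remove [hpfu,zsxk] add [qcn,zvom,fvuv] -> 8 lines: gjh qcn zvom fvuv lmij ximtr uyskc qgprh
Hunk 2: at line 3 remove [fvuv] add [nvman,ouf] -> 9 lines: gjh qcn zvom nvman ouf lmij ximtr uyskc qgprh
Hunk 3: at line 5 remove [lmij] add [bqng,jez,dsldz] -> 11 lines: gjh qcn zvom nvman ouf bqng jez dsldz ximtr uyskc qgprh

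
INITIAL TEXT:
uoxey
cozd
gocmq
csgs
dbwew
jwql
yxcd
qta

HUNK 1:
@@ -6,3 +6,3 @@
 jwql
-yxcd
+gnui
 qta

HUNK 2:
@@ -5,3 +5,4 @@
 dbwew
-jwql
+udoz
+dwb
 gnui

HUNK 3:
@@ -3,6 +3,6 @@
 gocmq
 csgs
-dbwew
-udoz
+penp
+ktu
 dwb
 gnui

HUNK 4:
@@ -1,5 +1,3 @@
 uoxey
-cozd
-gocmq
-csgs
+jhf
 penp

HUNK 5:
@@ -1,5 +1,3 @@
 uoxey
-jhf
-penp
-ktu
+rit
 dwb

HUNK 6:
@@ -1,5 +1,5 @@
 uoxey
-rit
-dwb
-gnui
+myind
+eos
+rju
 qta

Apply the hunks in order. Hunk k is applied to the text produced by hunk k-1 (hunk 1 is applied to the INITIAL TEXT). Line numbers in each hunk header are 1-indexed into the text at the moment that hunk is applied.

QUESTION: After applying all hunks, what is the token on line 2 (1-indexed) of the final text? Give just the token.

Hunk 1: at line 6 remove [yxcd] add [gnui] -> 8 lines: uoxey cozd gocmq csgs dbwew jwql gnui qta
Hunk 2: at line 5 remove [jwql] add [udoz,dwb] -> 9 lines: uoxey cozd gocmq csgs dbwew udoz dwb gnui qta
Hunk 3: at line 3 remove [dbwew,udoz] add [penp,ktu] -> 9 lines: uoxey cozd gocmq csgs penp ktu dwb gnui qta
Hunk 4: at line 1 remove [cozd,gocmq,csgs] add [jhf] -> 7 lines: uoxey jhf penp ktu dwb gnui qta
Hunk 5: at line 1 remove [jhf,penp,ktu] add [rit] -> 5 lines: uoxey rit dwb gnui qta
Hunk 6: at line 1 remove [rit,dwb,gnui] add [myind,eos,rju] -> 5 lines: uoxey myind eos rju qta
Final line 2: myind

Answer: myind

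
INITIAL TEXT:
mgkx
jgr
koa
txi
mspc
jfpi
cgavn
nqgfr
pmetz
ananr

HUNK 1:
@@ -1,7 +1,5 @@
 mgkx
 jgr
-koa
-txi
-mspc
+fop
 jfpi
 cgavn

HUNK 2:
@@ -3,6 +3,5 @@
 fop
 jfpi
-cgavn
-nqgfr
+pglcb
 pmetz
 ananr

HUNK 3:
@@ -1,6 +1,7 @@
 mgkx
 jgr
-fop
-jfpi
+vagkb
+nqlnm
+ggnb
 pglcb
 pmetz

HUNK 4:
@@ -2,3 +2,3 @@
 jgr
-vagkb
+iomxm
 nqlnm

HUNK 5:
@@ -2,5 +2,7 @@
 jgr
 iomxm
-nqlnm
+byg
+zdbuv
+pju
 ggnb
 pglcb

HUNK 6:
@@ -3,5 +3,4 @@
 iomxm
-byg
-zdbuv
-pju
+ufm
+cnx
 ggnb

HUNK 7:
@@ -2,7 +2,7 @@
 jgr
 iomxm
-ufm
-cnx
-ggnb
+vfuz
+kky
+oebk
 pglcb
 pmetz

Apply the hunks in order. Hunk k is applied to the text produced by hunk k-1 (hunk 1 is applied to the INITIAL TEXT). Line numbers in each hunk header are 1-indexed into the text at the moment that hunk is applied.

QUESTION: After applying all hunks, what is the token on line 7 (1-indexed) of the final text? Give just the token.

Answer: pglcb

Derivation:
Hunk 1: at line 1 remove [koa,txi,mspc] add [fop] -> 8 lines: mgkx jgr fop jfpi cgavn nqgfr pmetz ananr
Hunk 2: at line 3 remove [cgavn,nqgfr] add [pglcb] -> 7 lines: mgkx jgr fop jfpi pglcb pmetz ananr
Hunk 3: at line 1 remove [fop,jfpi] add [vagkb,nqlnm,ggnb] -> 8 lines: mgkx jgr vagkb nqlnm ggnb pglcb pmetz ananr
Hunk 4: at line 2 remove [vagkb] add [iomxm] -> 8 lines: mgkx jgr iomxm nqlnm ggnb pglcb pmetz ananr
Hunk 5: at line 2 remove [nqlnm] add [byg,zdbuv,pju] -> 10 lines: mgkx jgr iomxm byg zdbuv pju ggnb pglcb pmetz ananr
Hunk 6: at line 3 remove [byg,zdbuv,pju] add [ufm,cnx] -> 9 lines: mgkx jgr iomxm ufm cnx ggnb pglcb pmetz ananr
Hunk 7: at line 2 remove [ufm,cnx,ggnb] add [vfuz,kky,oebk] -> 9 lines: mgkx jgr iomxm vfuz kky oebk pglcb pmetz ananr
Final line 7: pglcb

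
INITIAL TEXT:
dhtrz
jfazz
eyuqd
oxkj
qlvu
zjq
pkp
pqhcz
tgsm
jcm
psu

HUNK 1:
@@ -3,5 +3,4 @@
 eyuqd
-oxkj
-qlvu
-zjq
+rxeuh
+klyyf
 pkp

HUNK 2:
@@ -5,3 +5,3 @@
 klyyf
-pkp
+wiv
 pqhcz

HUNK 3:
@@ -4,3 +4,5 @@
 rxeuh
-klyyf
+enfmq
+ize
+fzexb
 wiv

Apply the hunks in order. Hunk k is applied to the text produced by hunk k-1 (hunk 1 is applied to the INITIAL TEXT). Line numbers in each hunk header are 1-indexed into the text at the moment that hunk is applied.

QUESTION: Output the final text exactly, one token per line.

Answer: dhtrz
jfazz
eyuqd
rxeuh
enfmq
ize
fzexb
wiv
pqhcz
tgsm
jcm
psu

Derivation:
Hunk 1: at line 3 remove [oxkj,qlvu,zjq] add [rxeuh,klyyf] -> 10 lines: dhtrz jfazz eyuqd rxeuh klyyf pkp pqhcz tgsm jcm psu
Hunk 2: at line 5 remove [pkp] add [wiv] -> 10 lines: dhtrz jfazz eyuqd rxeuh klyyf wiv pqhcz tgsm jcm psu
Hunk 3: at line 4 remove [klyyf] add [enfmq,ize,fzexb] -> 12 lines: dhtrz jfazz eyuqd rxeuh enfmq ize fzexb wiv pqhcz tgsm jcm psu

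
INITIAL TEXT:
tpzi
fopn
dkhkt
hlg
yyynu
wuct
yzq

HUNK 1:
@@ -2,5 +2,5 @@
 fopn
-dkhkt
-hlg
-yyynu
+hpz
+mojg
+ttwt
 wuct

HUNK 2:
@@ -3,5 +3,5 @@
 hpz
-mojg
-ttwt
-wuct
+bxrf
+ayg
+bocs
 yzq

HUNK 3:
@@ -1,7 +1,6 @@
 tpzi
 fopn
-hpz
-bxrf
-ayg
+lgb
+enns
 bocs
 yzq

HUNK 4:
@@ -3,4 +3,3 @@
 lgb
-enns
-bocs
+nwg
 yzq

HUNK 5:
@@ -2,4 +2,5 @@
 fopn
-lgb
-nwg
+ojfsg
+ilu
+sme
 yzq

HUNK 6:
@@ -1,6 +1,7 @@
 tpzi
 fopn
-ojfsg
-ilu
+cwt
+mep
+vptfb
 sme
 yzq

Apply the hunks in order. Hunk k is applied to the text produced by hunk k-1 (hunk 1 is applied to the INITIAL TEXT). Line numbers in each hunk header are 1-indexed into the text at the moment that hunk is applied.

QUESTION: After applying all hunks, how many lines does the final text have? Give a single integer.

Answer: 7

Derivation:
Hunk 1: at line 2 remove [dkhkt,hlg,yyynu] add [hpz,mojg,ttwt] -> 7 lines: tpzi fopn hpz mojg ttwt wuct yzq
Hunk 2: at line 3 remove [mojg,ttwt,wuct] add [bxrf,ayg,bocs] -> 7 lines: tpzi fopn hpz bxrf ayg bocs yzq
Hunk 3: at line 1 remove [hpz,bxrf,ayg] add [lgb,enns] -> 6 lines: tpzi fopn lgb enns bocs yzq
Hunk 4: at line 3 remove [enns,bocs] add [nwg] -> 5 lines: tpzi fopn lgb nwg yzq
Hunk 5: at line 2 remove [lgb,nwg] add [ojfsg,ilu,sme] -> 6 lines: tpzi fopn ojfsg ilu sme yzq
Hunk 6: at line 1 remove [ojfsg,ilu] add [cwt,mep,vptfb] -> 7 lines: tpzi fopn cwt mep vptfb sme yzq
Final line count: 7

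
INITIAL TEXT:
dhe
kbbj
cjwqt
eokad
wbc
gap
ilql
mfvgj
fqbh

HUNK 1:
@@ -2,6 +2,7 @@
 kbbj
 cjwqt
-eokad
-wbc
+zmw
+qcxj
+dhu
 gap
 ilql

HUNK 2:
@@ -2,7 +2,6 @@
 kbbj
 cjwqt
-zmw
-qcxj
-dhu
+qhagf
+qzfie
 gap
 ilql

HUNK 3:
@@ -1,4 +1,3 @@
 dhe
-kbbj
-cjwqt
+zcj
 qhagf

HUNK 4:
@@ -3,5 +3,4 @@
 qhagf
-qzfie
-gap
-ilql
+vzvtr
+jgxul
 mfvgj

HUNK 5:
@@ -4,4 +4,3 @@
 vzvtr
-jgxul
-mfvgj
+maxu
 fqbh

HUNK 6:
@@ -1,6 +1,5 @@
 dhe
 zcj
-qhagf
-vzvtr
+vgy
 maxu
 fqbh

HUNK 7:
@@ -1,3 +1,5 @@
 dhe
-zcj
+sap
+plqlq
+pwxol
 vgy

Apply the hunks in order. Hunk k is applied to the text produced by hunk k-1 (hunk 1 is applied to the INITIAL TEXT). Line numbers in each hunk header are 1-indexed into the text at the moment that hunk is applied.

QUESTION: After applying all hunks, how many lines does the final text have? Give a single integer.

Answer: 7

Derivation:
Hunk 1: at line 2 remove [eokad,wbc] add [zmw,qcxj,dhu] -> 10 lines: dhe kbbj cjwqt zmw qcxj dhu gap ilql mfvgj fqbh
Hunk 2: at line 2 remove [zmw,qcxj,dhu] add [qhagf,qzfie] -> 9 lines: dhe kbbj cjwqt qhagf qzfie gap ilql mfvgj fqbh
Hunk 3: at line 1 remove [kbbj,cjwqt] add [zcj] -> 8 lines: dhe zcj qhagf qzfie gap ilql mfvgj fqbh
Hunk 4: at line 3 remove [qzfie,gap,ilql] add [vzvtr,jgxul] -> 7 lines: dhe zcj qhagf vzvtr jgxul mfvgj fqbh
Hunk 5: at line 4 remove [jgxul,mfvgj] add [maxu] -> 6 lines: dhe zcj qhagf vzvtr maxu fqbh
Hunk 6: at line 1 remove [qhagf,vzvtr] add [vgy] -> 5 lines: dhe zcj vgy maxu fqbh
Hunk 7: at line 1 remove [zcj] add [sap,plqlq,pwxol] -> 7 lines: dhe sap plqlq pwxol vgy maxu fqbh
Final line count: 7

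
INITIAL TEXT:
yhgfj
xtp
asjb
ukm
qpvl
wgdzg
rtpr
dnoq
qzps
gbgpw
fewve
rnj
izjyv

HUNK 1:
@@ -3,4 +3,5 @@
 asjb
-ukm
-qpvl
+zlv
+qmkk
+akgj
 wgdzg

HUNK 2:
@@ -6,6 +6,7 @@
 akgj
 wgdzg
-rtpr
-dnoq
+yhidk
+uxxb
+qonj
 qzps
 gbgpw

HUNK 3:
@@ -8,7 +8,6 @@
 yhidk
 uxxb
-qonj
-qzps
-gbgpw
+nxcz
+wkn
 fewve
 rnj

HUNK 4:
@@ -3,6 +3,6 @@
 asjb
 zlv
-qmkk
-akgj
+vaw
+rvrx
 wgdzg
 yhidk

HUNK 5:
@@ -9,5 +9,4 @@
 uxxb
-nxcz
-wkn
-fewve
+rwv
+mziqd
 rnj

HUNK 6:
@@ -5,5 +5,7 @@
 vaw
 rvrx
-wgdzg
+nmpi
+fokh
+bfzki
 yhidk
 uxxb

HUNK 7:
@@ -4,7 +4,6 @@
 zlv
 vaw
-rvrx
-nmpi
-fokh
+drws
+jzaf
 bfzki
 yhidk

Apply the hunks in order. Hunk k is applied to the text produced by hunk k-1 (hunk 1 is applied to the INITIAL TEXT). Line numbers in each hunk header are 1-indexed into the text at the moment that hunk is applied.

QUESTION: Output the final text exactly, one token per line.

Hunk 1: at line 3 remove [ukm,qpvl] add [zlv,qmkk,akgj] -> 14 lines: yhgfj xtp asjb zlv qmkk akgj wgdzg rtpr dnoq qzps gbgpw fewve rnj izjyv
Hunk 2: at line 6 remove [rtpr,dnoq] add [yhidk,uxxb,qonj] -> 15 lines: yhgfj xtp asjb zlv qmkk akgj wgdzg yhidk uxxb qonj qzps gbgpw fewve rnj izjyv
Hunk 3: at line 8 remove [qonj,qzps,gbgpw] add [nxcz,wkn] -> 14 lines: yhgfj xtp asjb zlv qmkk akgj wgdzg yhidk uxxb nxcz wkn fewve rnj izjyv
Hunk 4: at line 3 remove [qmkk,akgj] add [vaw,rvrx] -> 14 lines: yhgfj xtp asjb zlv vaw rvrx wgdzg yhidk uxxb nxcz wkn fewve rnj izjyv
Hunk 5: at line 9 remove [nxcz,wkn,fewve] add [rwv,mziqd] -> 13 lines: yhgfj xtp asjb zlv vaw rvrx wgdzg yhidk uxxb rwv mziqd rnj izjyv
Hunk 6: at line 5 remove [wgdzg] add [nmpi,fokh,bfzki] -> 15 lines: yhgfj xtp asjb zlv vaw rvrx nmpi fokh bfzki yhidk uxxb rwv mziqd rnj izjyv
Hunk 7: at line 4 remove [rvrx,nmpi,fokh] add [drws,jzaf] -> 14 lines: yhgfj xtp asjb zlv vaw drws jzaf bfzki yhidk uxxb rwv mziqd rnj izjyv

Answer: yhgfj
xtp
asjb
zlv
vaw
drws
jzaf
bfzki
yhidk
uxxb
rwv
mziqd
rnj
izjyv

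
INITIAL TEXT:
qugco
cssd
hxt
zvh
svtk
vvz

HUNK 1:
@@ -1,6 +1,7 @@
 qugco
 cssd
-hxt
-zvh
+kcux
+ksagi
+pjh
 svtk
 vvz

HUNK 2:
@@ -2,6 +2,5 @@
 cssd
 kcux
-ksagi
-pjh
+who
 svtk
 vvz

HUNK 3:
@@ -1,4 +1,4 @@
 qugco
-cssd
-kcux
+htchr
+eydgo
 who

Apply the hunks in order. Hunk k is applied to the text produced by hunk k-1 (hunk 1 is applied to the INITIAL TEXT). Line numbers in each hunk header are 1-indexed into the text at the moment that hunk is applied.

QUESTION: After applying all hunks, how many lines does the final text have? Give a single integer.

Answer: 6

Derivation:
Hunk 1: at line 1 remove [hxt,zvh] add [kcux,ksagi,pjh] -> 7 lines: qugco cssd kcux ksagi pjh svtk vvz
Hunk 2: at line 2 remove [ksagi,pjh] add [who] -> 6 lines: qugco cssd kcux who svtk vvz
Hunk 3: at line 1 remove [cssd,kcux] add [htchr,eydgo] -> 6 lines: qugco htchr eydgo who svtk vvz
Final line count: 6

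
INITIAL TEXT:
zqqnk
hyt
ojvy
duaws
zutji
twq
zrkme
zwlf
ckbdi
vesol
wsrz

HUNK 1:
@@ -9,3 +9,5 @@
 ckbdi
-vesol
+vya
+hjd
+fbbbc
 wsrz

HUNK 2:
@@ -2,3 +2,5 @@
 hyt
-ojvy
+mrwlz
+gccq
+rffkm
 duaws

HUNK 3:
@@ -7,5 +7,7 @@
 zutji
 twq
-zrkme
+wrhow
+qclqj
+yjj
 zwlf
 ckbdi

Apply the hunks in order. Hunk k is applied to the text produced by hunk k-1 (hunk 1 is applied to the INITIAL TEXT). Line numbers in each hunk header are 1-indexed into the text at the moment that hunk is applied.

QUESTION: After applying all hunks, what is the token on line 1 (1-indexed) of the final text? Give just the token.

Hunk 1: at line 9 remove [vesol] add [vya,hjd,fbbbc] -> 13 lines: zqqnk hyt ojvy duaws zutji twq zrkme zwlf ckbdi vya hjd fbbbc wsrz
Hunk 2: at line 2 remove [ojvy] add [mrwlz,gccq,rffkm] -> 15 lines: zqqnk hyt mrwlz gccq rffkm duaws zutji twq zrkme zwlf ckbdi vya hjd fbbbc wsrz
Hunk 3: at line 7 remove [zrkme] add [wrhow,qclqj,yjj] -> 17 lines: zqqnk hyt mrwlz gccq rffkm duaws zutji twq wrhow qclqj yjj zwlf ckbdi vya hjd fbbbc wsrz
Final line 1: zqqnk

Answer: zqqnk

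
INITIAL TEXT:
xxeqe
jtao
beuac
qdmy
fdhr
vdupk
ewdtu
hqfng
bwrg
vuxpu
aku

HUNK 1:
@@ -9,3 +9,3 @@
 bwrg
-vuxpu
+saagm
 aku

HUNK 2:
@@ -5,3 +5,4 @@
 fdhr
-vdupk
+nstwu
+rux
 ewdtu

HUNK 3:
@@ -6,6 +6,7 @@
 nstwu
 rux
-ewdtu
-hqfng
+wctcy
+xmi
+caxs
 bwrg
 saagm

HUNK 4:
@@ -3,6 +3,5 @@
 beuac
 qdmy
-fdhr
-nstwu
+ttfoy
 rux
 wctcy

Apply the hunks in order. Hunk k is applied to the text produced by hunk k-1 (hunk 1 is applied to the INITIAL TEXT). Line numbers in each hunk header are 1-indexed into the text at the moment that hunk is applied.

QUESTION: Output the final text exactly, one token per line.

Hunk 1: at line 9 remove [vuxpu] add [saagm] -> 11 lines: xxeqe jtao beuac qdmy fdhr vdupk ewdtu hqfng bwrg saagm aku
Hunk 2: at line 5 remove [vdupk] add [nstwu,rux] -> 12 lines: xxeqe jtao beuac qdmy fdhr nstwu rux ewdtu hqfng bwrg saagm aku
Hunk 3: at line 6 remove [ewdtu,hqfng] add [wctcy,xmi,caxs] -> 13 lines: xxeqe jtao beuac qdmy fdhr nstwu rux wctcy xmi caxs bwrg saagm aku
Hunk 4: at line 3 remove [fdhr,nstwu] add [ttfoy] -> 12 lines: xxeqe jtao beuac qdmy ttfoy rux wctcy xmi caxs bwrg saagm aku

Answer: xxeqe
jtao
beuac
qdmy
ttfoy
rux
wctcy
xmi
caxs
bwrg
saagm
aku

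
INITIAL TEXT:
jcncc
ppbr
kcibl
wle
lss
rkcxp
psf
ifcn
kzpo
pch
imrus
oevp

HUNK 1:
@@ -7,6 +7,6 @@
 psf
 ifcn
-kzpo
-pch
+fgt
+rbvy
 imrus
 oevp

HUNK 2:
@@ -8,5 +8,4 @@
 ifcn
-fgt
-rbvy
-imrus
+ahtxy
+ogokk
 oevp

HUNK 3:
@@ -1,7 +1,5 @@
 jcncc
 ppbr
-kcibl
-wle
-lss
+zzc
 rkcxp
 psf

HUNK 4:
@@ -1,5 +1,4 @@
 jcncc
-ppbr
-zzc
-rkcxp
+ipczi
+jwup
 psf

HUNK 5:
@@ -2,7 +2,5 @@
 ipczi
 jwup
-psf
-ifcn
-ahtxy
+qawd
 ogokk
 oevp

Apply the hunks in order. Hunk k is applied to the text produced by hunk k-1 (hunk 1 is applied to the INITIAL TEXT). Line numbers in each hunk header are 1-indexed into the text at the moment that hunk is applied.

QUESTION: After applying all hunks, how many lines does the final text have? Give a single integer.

Answer: 6

Derivation:
Hunk 1: at line 7 remove [kzpo,pch] add [fgt,rbvy] -> 12 lines: jcncc ppbr kcibl wle lss rkcxp psf ifcn fgt rbvy imrus oevp
Hunk 2: at line 8 remove [fgt,rbvy,imrus] add [ahtxy,ogokk] -> 11 lines: jcncc ppbr kcibl wle lss rkcxp psf ifcn ahtxy ogokk oevp
Hunk 3: at line 1 remove [kcibl,wle,lss] add [zzc] -> 9 lines: jcncc ppbr zzc rkcxp psf ifcn ahtxy ogokk oevp
Hunk 4: at line 1 remove [ppbr,zzc,rkcxp] add [ipczi,jwup] -> 8 lines: jcncc ipczi jwup psf ifcn ahtxy ogokk oevp
Hunk 5: at line 2 remove [psf,ifcn,ahtxy] add [qawd] -> 6 lines: jcncc ipczi jwup qawd ogokk oevp
Final line count: 6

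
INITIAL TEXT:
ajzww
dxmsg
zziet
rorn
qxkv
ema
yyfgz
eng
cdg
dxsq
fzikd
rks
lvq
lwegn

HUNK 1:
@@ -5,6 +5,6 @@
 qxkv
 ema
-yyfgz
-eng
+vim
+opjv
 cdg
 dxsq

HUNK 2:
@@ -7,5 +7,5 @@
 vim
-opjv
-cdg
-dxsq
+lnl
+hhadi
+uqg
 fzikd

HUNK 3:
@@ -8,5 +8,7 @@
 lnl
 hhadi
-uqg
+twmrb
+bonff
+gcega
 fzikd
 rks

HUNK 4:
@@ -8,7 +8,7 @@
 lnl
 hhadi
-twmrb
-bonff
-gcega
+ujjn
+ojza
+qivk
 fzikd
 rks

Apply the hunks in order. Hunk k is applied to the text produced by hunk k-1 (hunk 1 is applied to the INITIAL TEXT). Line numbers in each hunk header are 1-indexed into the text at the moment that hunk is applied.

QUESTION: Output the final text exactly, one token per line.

Answer: ajzww
dxmsg
zziet
rorn
qxkv
ema
vim
lnl
hhadi
ujjn
ojza
qivk
fzikd
rks
lvq
lwegn

Derivation:
Hunk 1: at line 5 remove [yyfgz,eng] add [vim,opjv] -> 14 lines: ajzww dxmsg zziet rorn qxkv ema vim opjv cdg dxsq fzikd rks lvq lwegn
Hunk 2: at line 7 remove [opjv,cdg,dxsq] add [lnl,hhadi,uqg] -> 14 lines: ajzww dxmsg zziet rorn qxkv ema vim lnl hhadi uqg fzikd rks lvq lwegn
Hunk 3: at line 8 remove [uqg] add [twmrb,bonff,gcega] -> 16 lines: ajzww dxmsg zziet rorn qxkv ema vim lnl hhadi twmrb bonff gcega fzikd rks lvq lwegn
Hunk 4: at line 8 remove [twmrb,bonff,gcega] add [ujjn,ojza,qivk] -> 16 lines: ajzww dxmsg zziet rorn qxkv ema vim lnl hhadi ujjn ojza qivk fzikd rks lvq lwegn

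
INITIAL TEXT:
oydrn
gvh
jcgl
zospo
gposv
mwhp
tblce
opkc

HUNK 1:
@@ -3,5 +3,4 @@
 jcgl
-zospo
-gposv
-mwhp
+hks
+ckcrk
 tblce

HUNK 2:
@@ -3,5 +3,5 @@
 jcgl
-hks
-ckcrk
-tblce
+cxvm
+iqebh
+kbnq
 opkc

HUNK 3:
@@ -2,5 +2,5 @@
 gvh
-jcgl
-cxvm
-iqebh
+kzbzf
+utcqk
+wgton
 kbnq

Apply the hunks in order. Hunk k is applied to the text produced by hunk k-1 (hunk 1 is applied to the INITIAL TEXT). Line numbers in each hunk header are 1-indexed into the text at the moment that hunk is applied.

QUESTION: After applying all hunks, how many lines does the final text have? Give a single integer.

Answer: 7

Derivation:
Hunk 1: at line 3 remove [zospo,gposv,mwhp] add [hks,ckcrk] -> 7 lines: oydrn gvh jcgl hks ckcrk tblce opkc
Hunk 2: at line 3 remove [hks,ckcrk,tblce] add [cxvm,iqebh,kbnq] -> 7 lines: oydrn gvh jcgl cxvm iqebh kbnq opkc
Hunk 3: at line 2 remove [jcgl,cxvm,iqebh] add [kzbzf,utcqk,wgton] -> 7 lines: oydrn gvh kzbzf utcqk wgton kbnq opkc
Final line count: 7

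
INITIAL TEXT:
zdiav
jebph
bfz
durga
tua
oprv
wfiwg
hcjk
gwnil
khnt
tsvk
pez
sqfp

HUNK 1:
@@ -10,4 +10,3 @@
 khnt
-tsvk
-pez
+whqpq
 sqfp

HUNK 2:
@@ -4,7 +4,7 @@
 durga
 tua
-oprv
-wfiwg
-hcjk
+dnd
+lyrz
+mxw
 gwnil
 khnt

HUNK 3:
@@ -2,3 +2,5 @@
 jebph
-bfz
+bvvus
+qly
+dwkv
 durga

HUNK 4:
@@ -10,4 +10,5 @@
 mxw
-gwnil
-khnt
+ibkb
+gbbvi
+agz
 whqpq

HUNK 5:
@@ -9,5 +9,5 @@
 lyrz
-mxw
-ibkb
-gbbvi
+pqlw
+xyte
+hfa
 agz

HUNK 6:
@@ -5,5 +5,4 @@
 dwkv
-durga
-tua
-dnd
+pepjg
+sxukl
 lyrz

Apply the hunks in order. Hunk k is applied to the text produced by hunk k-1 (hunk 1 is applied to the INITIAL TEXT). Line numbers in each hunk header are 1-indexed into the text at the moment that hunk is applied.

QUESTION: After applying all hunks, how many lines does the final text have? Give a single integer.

Hunk 1: at line 10 remove [tsvk,pez] add [whqpq] -> 12 lines: zdiav jebph bfz durga tua oprv wfiwg hcjk gwnil khnt whqpq sqfp
Hunk 2: at line 4 remove [oprv,wfiwg,hcjk] add [dnd,lyrz,mxw] -> 12 lines: zdiav jebph bfz durga tua dnd lyrz mxw gwnil khnt whqpq sqfp
Hunk 3: at line 2 remove [bfz] add [bvvus,qly,dwkv] -> 14 lines: zdiav jebph bvvus qly dwkv durga tua dnd lyrz mxw gwnil khnt whqpq sqfp
Hunk 4: at line 10 remove [gwnil,khnt] add [ibkb,gbbvi,agz] -> 15 lines: zdiav jebph bvvus qly dwkv durga tua dnd lyrz mxw ibkb gbbvi agz whqpq sqfp
Hunk 5: at line 9 remove [mxw,ibkb,gbbvi] add [pqlw,xyte,hfa] -> 15 lines: zdiav jebph bvvus qly dwkv durga tua dnd lyrz pqlw xyte hfa agz whqpq sqfp
Hunk 6: at line 5 remove [durga,tua,dnd] add [pepjg,sxukl] -> 14 lines: zdiav jebph bvvus qly dwkv pepjg sxukl lyrz pqlw xyte hfa agz whqpq sqfp
Final line count: 14

Answer: 14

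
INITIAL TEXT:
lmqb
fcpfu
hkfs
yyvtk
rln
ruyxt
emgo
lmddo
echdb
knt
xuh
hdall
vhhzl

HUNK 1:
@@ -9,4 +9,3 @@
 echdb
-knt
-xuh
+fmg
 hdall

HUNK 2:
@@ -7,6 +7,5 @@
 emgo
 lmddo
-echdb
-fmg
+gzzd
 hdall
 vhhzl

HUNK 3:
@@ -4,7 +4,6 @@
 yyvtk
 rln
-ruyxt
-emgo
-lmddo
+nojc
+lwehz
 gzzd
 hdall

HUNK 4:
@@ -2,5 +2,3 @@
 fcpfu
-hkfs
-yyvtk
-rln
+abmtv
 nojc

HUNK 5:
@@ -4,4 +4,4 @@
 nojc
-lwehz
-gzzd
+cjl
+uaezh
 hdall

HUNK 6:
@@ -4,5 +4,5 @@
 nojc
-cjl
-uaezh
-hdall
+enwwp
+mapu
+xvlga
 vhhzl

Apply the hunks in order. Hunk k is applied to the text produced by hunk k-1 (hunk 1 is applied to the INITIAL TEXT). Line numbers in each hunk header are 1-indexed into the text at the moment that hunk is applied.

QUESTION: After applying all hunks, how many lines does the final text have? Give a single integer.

Hunk 1: at line 9 remove [knt,xuh] add [fmg] -> 12 lines: lmqb fcpfu hkfs yyvtk rln ruyxt emgo lmddo echdb fmg hdall vhhzl
Hunk 2: at line 7 remove [echdb,fmg] add [gzzd] -> 11 lines: lmqb fcpfu hkfs yyvtk rln ruyxt emgo lmddo gzzd hdall vhhzl
Hunk 3: at line 4 remove [ruyxt,emgo,lmddo] add [nojc,lwehz] -> 10 lines: lmqb fcpfu hkfs yyvtk rln nojc lwehz gzzd hdall vhhzl
Hunk 4: at line 2 remove [hkfs,yyvtk,rln] add [abmtv] -> 8 lines: lmqb fcpfu abmtv nojc lwehz gzzd hdall vhhzl
Hunk 5: at line 4 remove [lwehz,gzzd] add [cjl,uaezh] -> 8 lines: lmqb fcpfu abmtv nojc cjl uaezh hdall vhhzl
Hunk 6: at line 4 remove [cjl,uaezh,hdall] add [enwwp,mapu,xvlga] -> 8 lines: lmqb fcpfu abmtv nojc enwwp mapu xvlga vhhzl
Final line count: 8

Answer: 8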